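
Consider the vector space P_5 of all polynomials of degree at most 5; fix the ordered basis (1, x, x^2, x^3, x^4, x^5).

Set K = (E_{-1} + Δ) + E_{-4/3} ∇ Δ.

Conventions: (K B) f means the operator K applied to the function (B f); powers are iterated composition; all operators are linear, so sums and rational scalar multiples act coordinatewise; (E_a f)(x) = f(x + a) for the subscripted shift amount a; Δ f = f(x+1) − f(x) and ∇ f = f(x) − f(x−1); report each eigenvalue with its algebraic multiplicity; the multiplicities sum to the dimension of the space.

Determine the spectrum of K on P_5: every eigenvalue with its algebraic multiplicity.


image of 1: 1
image of x: x
image of x^2: x^2 + 4
image of x^3: x^3 + 12x - 8
image of x^4: x^4 + 24x^2 - 32x + 76/3
image of x^5: x^5 + 40x^3 - 80x^2 + (380/3)x - 1640/27
the matrix is upper triangular; its diagonal is (1, 1, 1, 1, 1, 1)
for a triangular matrix the eigenvalues are the diagonal entries, with algebraic multiplicity their repetition count

λ = 1 (multiplicity 6)


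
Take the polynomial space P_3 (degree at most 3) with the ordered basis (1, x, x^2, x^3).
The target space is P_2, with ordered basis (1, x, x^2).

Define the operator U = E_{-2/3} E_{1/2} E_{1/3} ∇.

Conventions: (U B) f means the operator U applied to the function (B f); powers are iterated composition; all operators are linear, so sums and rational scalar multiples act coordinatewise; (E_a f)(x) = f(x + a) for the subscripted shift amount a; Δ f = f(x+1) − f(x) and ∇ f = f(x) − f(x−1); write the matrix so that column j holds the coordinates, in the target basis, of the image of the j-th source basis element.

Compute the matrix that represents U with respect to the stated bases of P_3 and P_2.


the matrix is [[0, 1, -2/3, 7/12]; [0, 0, 2, -2]; [0, 0, 0, 3]] (rows listed top to bottom)

image of 1: 0
image of x: 1
image of x^2: 2x - 2/3
image of x^3: 3x^2 - 2x + 7/12
each image's coordinates form column j of the matrix


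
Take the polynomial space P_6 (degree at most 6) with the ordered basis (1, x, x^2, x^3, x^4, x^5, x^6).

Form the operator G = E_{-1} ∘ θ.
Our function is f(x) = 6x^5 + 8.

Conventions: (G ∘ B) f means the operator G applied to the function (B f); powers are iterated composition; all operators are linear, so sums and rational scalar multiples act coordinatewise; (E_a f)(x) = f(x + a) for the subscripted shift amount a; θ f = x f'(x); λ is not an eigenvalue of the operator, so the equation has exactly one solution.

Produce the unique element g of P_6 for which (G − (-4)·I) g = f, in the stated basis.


write g with unknown coordinates in the stated basis and equate coefficients in (G − (-4)·I) g = f
solving from the highest basis element down gives g = (2/3)x^5 + (25/12)x^4 - (25/9)x^2 + (10/9)x + 29/12
check: G g = (10/3)x^5 - (25/3)x^4 + (100/9)x^2 - (40/9)x - 5/3
so G g − (-4)·g = 6x^5 + 8 = f ✓

g(x) = (2/3)x^5 + (25/12)x^4 - (25/9)x^2 + (10/9)x + 29/12


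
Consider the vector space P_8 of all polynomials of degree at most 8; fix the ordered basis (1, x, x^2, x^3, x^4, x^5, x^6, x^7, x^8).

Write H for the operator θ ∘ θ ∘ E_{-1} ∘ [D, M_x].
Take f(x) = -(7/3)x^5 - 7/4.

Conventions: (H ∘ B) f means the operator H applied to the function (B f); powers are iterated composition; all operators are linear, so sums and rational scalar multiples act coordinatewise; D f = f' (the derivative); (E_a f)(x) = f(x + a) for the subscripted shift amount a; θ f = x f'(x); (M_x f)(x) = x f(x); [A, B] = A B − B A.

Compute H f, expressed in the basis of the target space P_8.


M_x f = -(7/3)x^6 - (7/4)x
D M_x f = -14x^5 - 7/4
D f = -(35/3)x^4
M_x D f = -(35/3)x^5
[D, M_x] f = -(7/3)x^5 - 7/4
E_{-1} [D, M_x] f = -(7/3)x^5 + (35/3)x^4 - (70/3)x^3 + (70/3)x^2 - (35/3)x + 7/12
θ E_{-1} [D, M_x] f = -(35/3)x^5 + (140/3)x^4 - 70x^3 + (140/3)x^2 - (35/3)x
θ θ E_{-1} [D, M_x] f = -(175/3)x^5 + (560/3)x^4 - 210x^3 + (280/3)x^2 - (35/3)x

g(x) = -(175/3)x^5 + (560/3)x^4 - 210x^3 + (280/3)x^2 - (35/3)x


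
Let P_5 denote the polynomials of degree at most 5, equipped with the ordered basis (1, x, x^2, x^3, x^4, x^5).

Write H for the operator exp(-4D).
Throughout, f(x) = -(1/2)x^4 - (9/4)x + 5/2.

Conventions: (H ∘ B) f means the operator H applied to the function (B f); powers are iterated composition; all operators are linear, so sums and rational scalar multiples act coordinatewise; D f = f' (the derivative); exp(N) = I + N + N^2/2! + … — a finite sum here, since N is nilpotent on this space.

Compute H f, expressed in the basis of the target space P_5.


g(x) = -(1/2)x^4 + 8x^3 - 48x^2 + (503/4)x - 233/2

order-1 term: 8x^3 + 9
order-2 term: -48x^2
order-3 term: 128x
order-4 term: -128
the series for exp(-4D) f terminates at order 4
exp(-4D) f = -(1/2)x^4 + 8x^3 - 48x^2 + (503/4)x - 233/2


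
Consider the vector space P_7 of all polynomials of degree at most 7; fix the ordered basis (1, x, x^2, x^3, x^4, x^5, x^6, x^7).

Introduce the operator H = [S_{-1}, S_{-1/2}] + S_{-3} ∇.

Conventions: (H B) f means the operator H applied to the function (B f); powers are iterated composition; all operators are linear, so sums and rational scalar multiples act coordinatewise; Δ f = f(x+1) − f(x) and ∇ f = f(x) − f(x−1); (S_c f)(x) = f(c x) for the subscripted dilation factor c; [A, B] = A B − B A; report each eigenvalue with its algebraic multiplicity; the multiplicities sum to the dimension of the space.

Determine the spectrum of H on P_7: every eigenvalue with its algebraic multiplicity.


λ = 0 (multiplicity 8)

image of 1: 0
image of x: 1
image of x^2: -6x - 1
image of x^3: 27x^2 + 9x + 1
image of x^4: -108x^3 - 54x^2 - 12x - 1
image of x^5: 405x^4 + 270x^3 + 90x^2 + 15x + 1
image of x^6: -1458x^5 - 1215x^4 - 540x^3 - 135x^2 - 18x - 1
image of x^7: 5103x^6 + 5103x^5 + 2835x^4 + 945x^3 + 189x^2 + 21x + 1
the matrix is upper triangular; its diagonal is (0, 0, 0, 0, 0, 0, 0, 0)
for a triangular matrix the eigenvalues are the diagonal entries, with algebraic multiplicity their repetition count


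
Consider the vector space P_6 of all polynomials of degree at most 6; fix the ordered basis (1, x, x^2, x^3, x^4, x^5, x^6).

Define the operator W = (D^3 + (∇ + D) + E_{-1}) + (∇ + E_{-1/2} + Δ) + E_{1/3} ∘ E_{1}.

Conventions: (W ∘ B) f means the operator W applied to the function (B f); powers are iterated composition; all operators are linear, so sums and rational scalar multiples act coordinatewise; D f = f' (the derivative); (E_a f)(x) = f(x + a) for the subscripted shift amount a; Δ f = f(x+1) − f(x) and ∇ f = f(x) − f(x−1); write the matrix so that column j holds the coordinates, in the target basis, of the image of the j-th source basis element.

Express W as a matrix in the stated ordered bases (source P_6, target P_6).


the matrix is [[3, 23/6, 73/36, 2213/216, 4177/1296, 48077/7776, 262873/46656]; [0, 3, 23/3, 73/12, 2213/54, 20885/1296, 48077/1296]; [0, 0, 3, 23/2, 73/6, 11065/108, 20885/432]; [0, 0, 0, 3, 46/3, 365/18, 11065/54]; [0, 0, 0, 0, 3, 115/6, 365/12]; [0, 0, 0, 0, 0, 3, 23]; [0, 0, 0, 0, 0, 0, 3]] (rows listed top to bottom)

image of 1: 3
image of x: 3x + 23/6
image of x^2: 3x^2 + (23/3)x + 73/36
image of x^3: 3x^3 + (23/2)x^2 + (73/12)x + 2213/216
image of x^4: 3x^4 + (46/3)x^3 + (73/6)x^2 + (2213/54)x + 4177/1296
image of x^5: 3x^5 + (115/6)x^4 + (365/18)x^3 + (11065/108)x^2 + (20885/1296)x + 48077/7776
image of x^6: 3x^6 + 23x^5 + (365/12)x^4 + (11065/54)x^3 + (20885/432)x^2 + (48077/1296)x + 262873/46656
each image's coordinates form column j of the matrix


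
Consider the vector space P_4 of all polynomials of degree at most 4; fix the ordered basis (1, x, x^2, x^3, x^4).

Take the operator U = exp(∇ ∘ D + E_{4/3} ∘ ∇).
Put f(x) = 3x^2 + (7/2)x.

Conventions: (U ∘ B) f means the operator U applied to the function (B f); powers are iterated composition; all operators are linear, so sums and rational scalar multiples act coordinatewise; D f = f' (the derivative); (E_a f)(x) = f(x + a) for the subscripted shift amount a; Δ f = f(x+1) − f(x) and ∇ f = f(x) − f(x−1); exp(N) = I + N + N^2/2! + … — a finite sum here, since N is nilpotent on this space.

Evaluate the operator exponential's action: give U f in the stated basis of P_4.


the result is g(x) = 3x^2 + (19/2)x + 35/2

order-1 term: 6x + 29/2
order-2 term: 3
the series for exp(∇ ∘ D + E_{4/3} ∘ ∇) f terminates at order 2
exp(∇ ∘ D + E_{4/3} ∘ ∇) f = 3x^2 + (19/2)x + 35/2


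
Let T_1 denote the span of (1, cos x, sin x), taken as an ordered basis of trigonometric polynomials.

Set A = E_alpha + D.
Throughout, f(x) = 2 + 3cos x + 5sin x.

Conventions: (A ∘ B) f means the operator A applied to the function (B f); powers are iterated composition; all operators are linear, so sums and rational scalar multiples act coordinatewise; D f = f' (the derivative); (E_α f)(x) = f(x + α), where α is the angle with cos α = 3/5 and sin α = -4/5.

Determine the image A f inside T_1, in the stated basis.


the image equals g(x) = 2 + (14/5)cos x + (12/5)sin x

E_alpha f = 2 - (11/5)cos x + (27/5)sin x
D f = 5cos x - 3sin x
(E_alpha + D) f = 2 + (14/5)cos x + (12/5)sin x


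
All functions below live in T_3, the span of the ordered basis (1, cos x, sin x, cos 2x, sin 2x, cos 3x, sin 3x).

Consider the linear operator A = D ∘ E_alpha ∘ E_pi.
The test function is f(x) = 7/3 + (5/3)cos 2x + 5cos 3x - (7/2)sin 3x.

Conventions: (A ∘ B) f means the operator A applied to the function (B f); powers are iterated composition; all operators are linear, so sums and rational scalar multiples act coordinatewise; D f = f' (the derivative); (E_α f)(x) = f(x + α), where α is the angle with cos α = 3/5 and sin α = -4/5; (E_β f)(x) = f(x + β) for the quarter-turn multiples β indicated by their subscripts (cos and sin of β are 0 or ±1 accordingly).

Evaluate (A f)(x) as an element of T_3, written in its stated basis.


E_pi f = 7/3 + (5/3)cos 2x - 5cos 3x + (7/2)sin 3x
E_alpha E_pi f = 7/3 - (7/15)cos 2x + (8/5)sin 2x + (431/125)cos 3x - (1259/250)sin 3x
D E_alpha E_pi f = (16/5)cos 2x + (14/15)sin 2x - (3777/250)cos 3x - (1293/125)sin 3x

the result is g(x) = (16/5)cos 2x + (14/15)sin 2x - (3777/250)cos 3x - (1293/125)sin 3x


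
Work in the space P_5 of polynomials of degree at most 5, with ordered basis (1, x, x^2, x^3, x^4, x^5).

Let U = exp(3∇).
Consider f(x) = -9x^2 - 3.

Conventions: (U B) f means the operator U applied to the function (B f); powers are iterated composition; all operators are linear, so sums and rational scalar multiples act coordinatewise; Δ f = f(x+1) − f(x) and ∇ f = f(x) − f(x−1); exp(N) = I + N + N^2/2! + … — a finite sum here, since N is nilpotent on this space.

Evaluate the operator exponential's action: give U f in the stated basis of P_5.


order-1 term: -54x + 27
order-2 term: -81
the series for exp(3∇) f terminates at order 2
exp(3∇) f = -9x^2 - 54x - 57

g(x) = -9x^2 - 54x - 57


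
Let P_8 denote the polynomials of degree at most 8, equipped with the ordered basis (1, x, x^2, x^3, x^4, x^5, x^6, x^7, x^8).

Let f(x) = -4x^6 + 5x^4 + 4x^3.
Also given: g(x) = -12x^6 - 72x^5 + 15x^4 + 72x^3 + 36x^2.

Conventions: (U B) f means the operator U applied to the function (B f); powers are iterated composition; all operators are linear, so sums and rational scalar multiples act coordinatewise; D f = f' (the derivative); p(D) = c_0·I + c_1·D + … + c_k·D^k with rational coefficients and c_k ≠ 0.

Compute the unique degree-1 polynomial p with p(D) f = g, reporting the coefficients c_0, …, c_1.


D^0 f = -4x^6 + 5x^4 + 4x^3
D^1 f = -24x^5 + 20x^3 + 12x^2
matching coefficients of g against c_0 f + c_1 Df + … from the top degree down determines the c_i
solution: c_0 = 3, c_1 = 3

p(D) = 3·I + 3·D, i.e. c_0 = 3, c_1 = 3


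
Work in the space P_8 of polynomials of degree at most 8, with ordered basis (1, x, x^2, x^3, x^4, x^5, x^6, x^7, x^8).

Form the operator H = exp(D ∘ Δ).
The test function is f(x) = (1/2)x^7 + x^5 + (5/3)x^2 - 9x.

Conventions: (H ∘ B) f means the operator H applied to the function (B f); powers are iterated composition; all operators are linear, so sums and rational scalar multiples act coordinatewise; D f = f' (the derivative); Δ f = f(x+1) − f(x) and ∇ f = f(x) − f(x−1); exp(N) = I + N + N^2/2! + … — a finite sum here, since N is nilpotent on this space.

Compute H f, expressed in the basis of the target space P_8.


the image equals g(x) = (1/2)x^7 + 22x^5 + (105/2)x^4 + 300x^3 + (4285/6)x^2 + 1247x + 6101/6

order-1 term: 21x^5 + (105/2)x^4 + 90x^3 + (165/2)x^2 + 41x + 71/6
order-2 term: 210x^3 + 630x^2 + 795x + 375
order-3 term: 420x + 630
the series for exp(D ∘ Δ) f terminates at order 3
exp(D ∘ Δ) f = (1/2)x^7 + 22x^5 + (105/2)x^4 + 300x^3 + (4285/6)x^2 + 1247x + 6101/6


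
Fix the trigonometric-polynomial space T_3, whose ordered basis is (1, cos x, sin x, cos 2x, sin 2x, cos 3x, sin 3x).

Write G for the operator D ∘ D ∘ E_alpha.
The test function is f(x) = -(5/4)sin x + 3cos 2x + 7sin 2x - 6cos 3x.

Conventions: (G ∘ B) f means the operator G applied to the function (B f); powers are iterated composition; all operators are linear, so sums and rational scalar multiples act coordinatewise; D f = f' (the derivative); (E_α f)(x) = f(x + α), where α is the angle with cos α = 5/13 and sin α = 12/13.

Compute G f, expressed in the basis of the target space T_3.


E_alpha f = -(15/13)cos x - (25/52)sin x + (483/169)cos 2x - (1193/169)sin 2x + (12210/2197)cos 3x - (4968/2197)sin 3x
D E_alpha f = -(25/52)cos x + (15/13)sin x - (2386/169)cos 2x - (966/169)sin 2x - (14904/2197)cos 3x - (36630/2197)sin 3x
D (D ∘ E_alpha) f = (15/13)cos x + (25/52)sin x - (1932/169)cos 2x + (4772/169)sin 2x - (109890/2197)cos 3x + (44712/2197)sin 3x

the image equals g(x) = (15/13)cos x + (25/52)sin x - (1932/169)cos 2x + (4772/169)sin 2x - (109890/2197)cos 3x + (44712/2197)sin 3x


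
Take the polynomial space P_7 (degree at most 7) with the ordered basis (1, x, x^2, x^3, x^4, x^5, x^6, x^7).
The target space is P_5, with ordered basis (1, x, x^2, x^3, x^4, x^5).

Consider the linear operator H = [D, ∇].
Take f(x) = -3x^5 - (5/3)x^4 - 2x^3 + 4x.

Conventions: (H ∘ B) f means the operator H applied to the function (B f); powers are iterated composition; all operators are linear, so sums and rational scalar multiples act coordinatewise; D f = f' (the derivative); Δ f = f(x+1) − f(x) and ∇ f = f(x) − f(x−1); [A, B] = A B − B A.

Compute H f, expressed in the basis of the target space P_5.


∇ f = -15x^4 + (70/3)x^3 - 26x^2 + (43/3)x + 2/3
D ∇ f = -60x^3 + 70x^2 - 52x + 43/3
D f = -15x^4 - (20/3)x^3 - 6x^2 + 4
∇ D f = -60x^3 + 70x^2 - 52x + 43/3
[D, ∇] f = 0

the image equals g(x) = 0


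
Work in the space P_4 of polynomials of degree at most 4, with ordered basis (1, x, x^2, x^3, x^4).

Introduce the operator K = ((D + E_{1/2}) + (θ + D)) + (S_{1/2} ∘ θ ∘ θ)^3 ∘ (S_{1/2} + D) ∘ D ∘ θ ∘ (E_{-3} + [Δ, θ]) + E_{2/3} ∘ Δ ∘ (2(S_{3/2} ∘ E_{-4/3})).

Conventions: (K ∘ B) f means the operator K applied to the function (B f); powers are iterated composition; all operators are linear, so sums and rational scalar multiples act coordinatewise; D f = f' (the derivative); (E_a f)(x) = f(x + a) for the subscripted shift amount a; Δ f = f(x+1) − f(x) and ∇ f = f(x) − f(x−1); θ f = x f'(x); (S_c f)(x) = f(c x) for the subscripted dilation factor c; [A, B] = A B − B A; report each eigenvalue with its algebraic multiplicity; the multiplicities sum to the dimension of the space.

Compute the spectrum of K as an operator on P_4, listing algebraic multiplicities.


λ = 1 (multiplicity 1), λ = 2 (multiplicity 1), λ = 3 (multiplicity 1), λ = 4 (multiplicity 1), λ = 5 (multiplicity 1)

image of 1: 1
image of x: 2x + 11/2
image of x^2: 3x^2 + (57/4)x + 11/4
image of x^3: 4x^3 + 30x^2 + (51/4)x + 27/8
image of x^4: 5x^4 + (13657/256)x^3 + (261/4)x^2 + (37/2)x + 539/144
the matrix is upper triangular; its diagonal is (1, 2, 3, 4, 5)
for a triangular matrix the eigenvalues are the diagonal entries, with algebraic multiplicity their repetition count


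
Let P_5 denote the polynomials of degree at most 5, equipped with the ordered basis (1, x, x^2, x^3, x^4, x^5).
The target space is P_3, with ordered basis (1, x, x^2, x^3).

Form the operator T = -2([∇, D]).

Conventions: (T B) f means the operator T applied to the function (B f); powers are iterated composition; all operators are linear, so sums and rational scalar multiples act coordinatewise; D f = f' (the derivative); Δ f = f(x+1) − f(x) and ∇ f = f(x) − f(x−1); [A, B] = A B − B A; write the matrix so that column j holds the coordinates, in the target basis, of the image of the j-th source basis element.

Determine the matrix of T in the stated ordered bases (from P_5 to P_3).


image of 1: 0
image of x: 0
image of x^2: 0
image of x^3: 0
image of x^4: 0
image of x^5: 0
each image's coordinates form column j of the matrix

the matrix is [[0, 0, 0, 0, 0, 0]; [0, 0, 0, 0, 0, 0]; [0, 0, 0, 0, 0, 0]; [0, 0, 0, 0, 0, 0]] (rows listed top to bottom)


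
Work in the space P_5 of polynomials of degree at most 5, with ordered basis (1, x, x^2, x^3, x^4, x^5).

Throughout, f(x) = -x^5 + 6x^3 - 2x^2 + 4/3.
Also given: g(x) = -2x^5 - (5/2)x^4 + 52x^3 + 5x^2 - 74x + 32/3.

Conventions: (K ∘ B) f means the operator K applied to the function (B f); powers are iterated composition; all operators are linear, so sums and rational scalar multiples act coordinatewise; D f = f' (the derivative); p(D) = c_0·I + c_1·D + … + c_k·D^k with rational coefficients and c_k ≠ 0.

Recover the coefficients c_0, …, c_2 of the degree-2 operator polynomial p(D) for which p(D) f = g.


D^0 f = -x^5 + 6x^3 - 2x^2 + 4/3
D^1 f = -5x^4 + 18x^2 - 4x
D^2 f = -20x^3 + 36x - 4
matching coefficients of g against c_0 f + c_1 Df + … from the top degree down determines the c_i
solution: c_0 = 2, c_1 = 1/2, c_2 = -2

c_0 = 2, c_1 = 1/2, c_2 = -2


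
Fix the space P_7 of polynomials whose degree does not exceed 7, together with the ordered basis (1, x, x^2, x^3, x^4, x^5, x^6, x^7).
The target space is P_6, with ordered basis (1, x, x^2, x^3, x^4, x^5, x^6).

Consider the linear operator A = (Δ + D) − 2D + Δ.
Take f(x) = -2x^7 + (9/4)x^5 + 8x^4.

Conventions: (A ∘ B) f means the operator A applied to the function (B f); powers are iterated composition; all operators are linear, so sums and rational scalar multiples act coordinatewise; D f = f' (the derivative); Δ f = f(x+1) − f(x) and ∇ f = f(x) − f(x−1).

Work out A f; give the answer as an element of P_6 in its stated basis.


g(x) = -14x^6 - 84x^5 - (515/4)x^4 - 63x^3 + 57x^2 + (117/2)x + 33/2

Δ f = -14x^6 - 42x^5 - (235/4)x^4 - (31/2)x^3 + (57/2)x^2 + (117/4)x + 33/4
D f = -14x^6 + (45/4)x^4 + 32x^3
(Δ + D) f = -28x^6 - 42x^5 - (95/2)x^4 + (33/2)x^3 + (57/2)x^2 + (117/4)x + 33/4
D f = -14x^6 + (45/4)x^4 + 32x^3
(-2D) f = 28x^6 - (45/2)x^4 - 64x^3
Δ f = -14x^6 - 42x^5 - (235/4)x^4 - (31/2)x^3 + (57/2)x^2 + (117/4)x + 33/4
((Δ + D) − 2D + Δ) f = -14x^6 - 84x^5 - (515/4)x^4 - 63x^3 + 57x^2 + (117/2)x + 33/2


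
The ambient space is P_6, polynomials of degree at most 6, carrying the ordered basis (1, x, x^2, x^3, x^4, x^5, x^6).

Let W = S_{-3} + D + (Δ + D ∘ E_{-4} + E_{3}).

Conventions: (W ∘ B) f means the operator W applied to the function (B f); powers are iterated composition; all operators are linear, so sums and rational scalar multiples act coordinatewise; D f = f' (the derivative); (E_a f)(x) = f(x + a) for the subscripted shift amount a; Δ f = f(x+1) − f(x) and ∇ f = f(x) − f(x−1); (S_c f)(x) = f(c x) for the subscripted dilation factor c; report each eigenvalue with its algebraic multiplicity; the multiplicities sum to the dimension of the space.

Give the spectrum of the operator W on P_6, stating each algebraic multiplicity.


λ = -242 (multiplicity 1), λ = -26 (multiplicity 1), λ = -2 (multiplicity 1), λ = 2 (multiplicity 1), λ = 10 (multiplicity 1), λ = 82 (multiplicity 1), λ = 730 (multiplicity 1)

image of 1: 2
image of x: -2x + 6
image of x^2: 10x^2 + 12x + 2
image of x^3: -26x^3 + 18x^2 + 6x + 76
image of x^4: 82x^4 + 24x^3 + 12x^2 + 304x - 174
image of x^5: -242x^5 + 30x^4 + 20x^3 + 760x^2 - 870x + 1524
image of x^6: 730x^6 + 36x^5 + 30x^4 + 1520x^3 - 2610x^2 + 9144x - 5414
the matrix is upper triangular; its diagonal is (2, -2, 10, -26, 82, -242, 730)
for a triangular matrix the eigenvalues are the diagonal entries, with algebraic multiplicity their repetition count


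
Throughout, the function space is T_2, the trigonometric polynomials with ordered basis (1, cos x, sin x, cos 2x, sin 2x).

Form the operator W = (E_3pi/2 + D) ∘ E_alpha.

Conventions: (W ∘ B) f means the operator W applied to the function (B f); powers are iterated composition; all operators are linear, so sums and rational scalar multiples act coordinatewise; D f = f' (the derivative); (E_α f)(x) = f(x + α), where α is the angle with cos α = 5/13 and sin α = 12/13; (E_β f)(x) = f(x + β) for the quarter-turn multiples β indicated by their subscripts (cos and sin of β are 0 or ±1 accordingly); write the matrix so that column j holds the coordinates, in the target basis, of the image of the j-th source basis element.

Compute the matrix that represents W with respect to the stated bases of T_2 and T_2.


image of 1: 1
image of cos x: 0
image of sin x: 0
image of cos 2x: -(121/169)cos 2x + (358/169)sin 2x
image of sin 2x: -(358/169)cos 2x - (121/169)sin 2x
each image's coordinates form column j of the matrix

the matrix is [[1, 0, 0, 0, 0]; [0, 0, 0, 0, 0]; [0, 0, 0, 0, 0]; [0, 0, 0, -121/169, -358/169]; [0, 0, 0, 358/169, -121/169]] (rows listed top to bottom)


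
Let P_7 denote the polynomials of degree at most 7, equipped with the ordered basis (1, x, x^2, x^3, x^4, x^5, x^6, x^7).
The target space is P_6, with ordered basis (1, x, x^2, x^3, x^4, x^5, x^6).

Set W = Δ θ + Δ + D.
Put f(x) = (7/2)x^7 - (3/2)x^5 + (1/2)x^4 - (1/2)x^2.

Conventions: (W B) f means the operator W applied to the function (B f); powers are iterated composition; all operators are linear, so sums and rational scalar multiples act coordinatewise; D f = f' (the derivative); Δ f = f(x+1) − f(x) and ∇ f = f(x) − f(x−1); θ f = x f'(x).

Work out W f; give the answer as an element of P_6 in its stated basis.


θ f = (49/2)x^7 - (15/2)x^5 + 2x^4 - x^2
Δ θ f = (343/2)x^6 + (1029/2)x^5 + 820x^4 + (1581/2)x^3 + (903/2)x^2 + 140x + 18
Δ f = (49/2)x^6 + (147/2)x^5 + 115x^4 + (219/2)x^3 + (123/2)x^2 + 18x + 2
D f = (49/2)x^6 - (15/2)x^4 + 2x^3 - x
(Δ θ + Δ + D) f = (441/2)x^6 + 588x^5 + (1855/2)x^4 + 902x^3 + 513x^2 + 157x + 20

g(x) = (441/2)x^6 + 588x^5 + (1855/2)x^4 + 902x^3 + 513x^2 + 157x + 20


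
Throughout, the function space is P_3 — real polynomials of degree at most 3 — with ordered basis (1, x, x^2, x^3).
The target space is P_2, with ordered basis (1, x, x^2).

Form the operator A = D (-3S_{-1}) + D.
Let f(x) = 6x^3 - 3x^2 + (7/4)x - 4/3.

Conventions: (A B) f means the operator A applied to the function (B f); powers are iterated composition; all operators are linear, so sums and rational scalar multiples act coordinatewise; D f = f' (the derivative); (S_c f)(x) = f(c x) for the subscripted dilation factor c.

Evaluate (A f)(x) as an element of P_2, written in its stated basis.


S_{-1} f = -6x^3 - 3x^2 - (7/4)x - 4/3
(-3S_{-1}) f = 18x^3 + 9x^2 + (21/4)x + 4
D (-3S_{-1}) f = 54x^2 + 18x + 21/4
D f = 18x^2 - 6x + 7/4
(D (-3S_{-1}) + D) f = 72x^2 + 12x + 7

g(x) = 72x^2 + 12x + 7


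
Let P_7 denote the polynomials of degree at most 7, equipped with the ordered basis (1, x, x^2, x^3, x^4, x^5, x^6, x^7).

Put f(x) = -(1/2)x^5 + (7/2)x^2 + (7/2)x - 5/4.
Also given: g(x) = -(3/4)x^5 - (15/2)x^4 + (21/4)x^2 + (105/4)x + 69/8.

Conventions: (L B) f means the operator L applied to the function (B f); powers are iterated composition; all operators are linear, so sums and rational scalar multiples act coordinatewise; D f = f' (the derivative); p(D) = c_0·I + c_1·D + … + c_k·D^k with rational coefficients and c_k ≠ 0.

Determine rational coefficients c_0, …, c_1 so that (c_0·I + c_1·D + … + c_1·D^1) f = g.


c_0 = 3/2, c_1 = 3

D^0 f = -(1/2)x^5 + (7/2)x^2 + (7/2)x - 5/4
D^1 f = -(5/2)x^4 + 7x + 7/2
matching coefficients of g against c_0 f + c_1 Df + … from the top degree down determines the c_i
solution: c_0 = 3/2, c_1 = 3


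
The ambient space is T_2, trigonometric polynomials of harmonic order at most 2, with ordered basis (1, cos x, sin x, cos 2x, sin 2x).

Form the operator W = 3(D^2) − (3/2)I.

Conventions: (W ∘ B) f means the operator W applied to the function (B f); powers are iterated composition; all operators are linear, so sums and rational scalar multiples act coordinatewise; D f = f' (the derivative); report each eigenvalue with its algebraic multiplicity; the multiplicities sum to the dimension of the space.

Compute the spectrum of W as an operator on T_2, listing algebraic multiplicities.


image of 1: -3/2
image of cos x: -(9/2)cos x
image of sin x: -(9/2)sin x
image of cos 2x: -(27/2)cos 2x
image of sin 2x: -(27/2)sin 2x
the matrix is diagonal; its diagonal is (-3/2, -9/2, -9/2, -27/2, -27/2)
for a triangular matrix the eigenvalues are the diagonal entries, with algebraic multiplicity their repetition count

λ = -27/2 (multiplicity 2), λ = -9/2 (multiplicity 2), λ = -3/2 (multiplicity 1)


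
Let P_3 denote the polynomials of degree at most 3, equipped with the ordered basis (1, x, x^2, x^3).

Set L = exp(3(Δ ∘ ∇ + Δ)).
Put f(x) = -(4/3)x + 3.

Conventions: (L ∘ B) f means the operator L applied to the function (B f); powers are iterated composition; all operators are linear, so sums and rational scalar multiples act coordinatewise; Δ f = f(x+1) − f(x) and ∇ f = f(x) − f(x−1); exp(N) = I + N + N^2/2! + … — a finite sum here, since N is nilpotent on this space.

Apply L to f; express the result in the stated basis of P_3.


g(x) = -(4/3)x - 1

order-1 term: -4
the series for exp(3(Δ ∘ ∇ + Δ)) f terminates at order 1
exp(3(Δ ∘ ∇ + Δ)) f = -(4/3)x - 1


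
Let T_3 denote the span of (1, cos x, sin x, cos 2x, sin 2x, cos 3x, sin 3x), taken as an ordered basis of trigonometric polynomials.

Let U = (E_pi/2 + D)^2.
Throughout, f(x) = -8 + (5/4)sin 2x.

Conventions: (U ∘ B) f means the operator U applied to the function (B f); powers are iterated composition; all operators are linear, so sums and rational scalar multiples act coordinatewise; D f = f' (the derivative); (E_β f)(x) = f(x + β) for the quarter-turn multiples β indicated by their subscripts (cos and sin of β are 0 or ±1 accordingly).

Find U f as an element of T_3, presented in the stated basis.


E_pi/2 f = -8 - (5/4)sin 2x
D f = (5/2)cos 2x
(E_pi/2 + D) f = -8 + (5/2)cos 2x - (5/4)sin 2x
E_pi/2 (E_pi/2 + D) f = -8 - (5/2)cos 2x + (5/4)sin 2x
D (E_pi/2 + D) f = -(5/2)cos 2x - 5sin 2x
(E_pi/2 + D) (E_pi/2 + D) f = -8 - 5cos 2x - (15/4)sin 2x

the image equals g(x) = -8 - 5cos 2x - (15/4)sin 2x


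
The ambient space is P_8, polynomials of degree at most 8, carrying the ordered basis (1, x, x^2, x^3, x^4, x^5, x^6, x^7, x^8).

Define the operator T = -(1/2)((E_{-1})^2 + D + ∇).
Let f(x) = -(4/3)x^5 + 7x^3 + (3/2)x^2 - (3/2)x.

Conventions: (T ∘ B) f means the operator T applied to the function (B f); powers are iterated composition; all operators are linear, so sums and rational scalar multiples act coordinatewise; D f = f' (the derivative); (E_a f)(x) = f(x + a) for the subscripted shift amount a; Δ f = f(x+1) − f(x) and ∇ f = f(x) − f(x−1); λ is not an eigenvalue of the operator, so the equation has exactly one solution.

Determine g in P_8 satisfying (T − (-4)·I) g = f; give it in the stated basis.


write g with unknown coordinates in the stated basis and equate coefficients in (T − (-4)·I) g = f
solving from the highest basis element down gives g = -(8/21)x^5 + (18/49)x^3 + (89/21)x^2 - (1385/343)x + 461/147
check: T g = (4/21)x^5 + (271/49)x^3 - (649/42)x^2 + (10051/686)x - 1844/147
so T g − (-4)·g = -(4/3)x^5 + 7x^3 + (3/2)x^2 - (3/2)x = f ✓

the image equals g(x) = -(8/21)x^5 + (18/49)x^3 + (89/21)x^2 - (1385/343)x + 461/147


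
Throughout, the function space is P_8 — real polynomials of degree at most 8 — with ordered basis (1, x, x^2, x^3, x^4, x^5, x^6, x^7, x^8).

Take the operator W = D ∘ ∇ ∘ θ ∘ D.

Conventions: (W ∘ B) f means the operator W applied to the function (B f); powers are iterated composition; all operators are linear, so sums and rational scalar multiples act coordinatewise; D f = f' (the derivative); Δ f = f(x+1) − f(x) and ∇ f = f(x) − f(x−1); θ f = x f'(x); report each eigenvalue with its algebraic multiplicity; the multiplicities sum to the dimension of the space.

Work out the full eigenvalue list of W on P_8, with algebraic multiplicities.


λ = 0 (multiplicity 9)

image of 1: 0
image of x: 0
image of x^2: 0
image of x^3: 12
image of x^4: 72x - 36
image of x^5: 240x^2 - 240x + 80
image of x^6: 600x^3 - 900x^2 + 600x - 150
image of x^7: 1260x^4 - 2520x^3 + 2520x^2 - 1260x + 252
image of x^8: 2352x^5 - 5880x^4 + 7840x^3 - 5880x^2 + 2352x - 392
the matrix is upper triangular; its diagonal is (0, 0, 0, 0, 0, 0, 0, 0, 0)
for a triangular matrix the eigenvalues are the diagonal entries, with algebraic multiplicity their repetition count


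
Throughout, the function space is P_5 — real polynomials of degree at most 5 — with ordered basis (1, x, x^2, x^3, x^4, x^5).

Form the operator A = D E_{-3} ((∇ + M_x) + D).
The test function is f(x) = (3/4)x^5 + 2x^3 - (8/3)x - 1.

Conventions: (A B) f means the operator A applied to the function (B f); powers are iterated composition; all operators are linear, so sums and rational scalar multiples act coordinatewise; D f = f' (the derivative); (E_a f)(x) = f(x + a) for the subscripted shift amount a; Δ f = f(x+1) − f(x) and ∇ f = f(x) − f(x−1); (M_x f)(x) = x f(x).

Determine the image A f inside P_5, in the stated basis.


∇ f = (15/4)x^4 - (15/2)x^3 + (27/2)x^2 - (39/4)x + 1/12
M_x f = (3/4)x^6 + 2x^4 - (8/3)x^2 - x
(∇ + M_x) f = (3/4)x^6 + (23/4)x^4 - (15/2)x^3 + (65/6)x^2 - (43/4)x + 1/12
D f = (15/4)x^4 + 6x^2 - 8/3
((∇ + M_x) + D) f = (3/4)x^6 + (19/2)x^4 - (15/2)x^3 + (101/6)x^2 - (43/4)x - 31/12
E_{-3} ((∇ + M_x) + D) f = (3/4)x^6 - (27/2)x^5 + (443/4)x^4 - (1053/2)x^3 + (18103/12)x^2 - (9735/4)x + 20399/12
D E_{-3} ((∇ + M_x) + D) f = (9/2)x^5 - (135/2)x^4 + 443x^3 - (3159/2)x^2 + (18103/6)x - 9735/4

g(x) = (9/2)x^5 - (135/2)x^4 + 443x^3 - (3159/2)x^2 + (18103/6)x - 9735/4


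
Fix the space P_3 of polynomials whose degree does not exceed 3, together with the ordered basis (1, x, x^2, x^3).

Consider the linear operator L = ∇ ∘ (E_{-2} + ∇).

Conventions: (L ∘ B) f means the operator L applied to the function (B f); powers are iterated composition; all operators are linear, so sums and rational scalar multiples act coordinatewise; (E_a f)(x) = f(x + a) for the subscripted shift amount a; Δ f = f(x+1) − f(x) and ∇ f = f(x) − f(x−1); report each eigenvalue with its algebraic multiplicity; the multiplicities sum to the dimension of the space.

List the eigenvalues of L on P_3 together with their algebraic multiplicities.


image of 1: 0
image of x: 1
image of x^2: 2x - 3
image of x^3: 3x^2 - 9x + 13
the matrix is upper triangular; its diagonal is (0, 0, 0, 0)
for a triangular matrix the eigenvalues are the diagonal entries, with algebraic multiplicity their repetition count

λ = 0 (multiplicity 4)


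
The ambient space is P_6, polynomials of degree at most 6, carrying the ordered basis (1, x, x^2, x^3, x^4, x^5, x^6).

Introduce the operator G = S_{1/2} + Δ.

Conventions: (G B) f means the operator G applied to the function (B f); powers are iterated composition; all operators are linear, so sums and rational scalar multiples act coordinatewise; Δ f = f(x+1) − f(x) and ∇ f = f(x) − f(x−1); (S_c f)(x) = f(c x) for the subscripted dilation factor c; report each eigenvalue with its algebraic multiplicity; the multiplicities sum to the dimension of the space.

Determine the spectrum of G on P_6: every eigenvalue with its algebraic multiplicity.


λ = 1/64 (multiplicity 1), λ = 1/32 (multiplicity 1), λ = 1/16 (multiplicity 1), λ = 1/8 (multiplicity 1), λ = 1/4 (multiplicity 1), λ = 1/2 (multiplicity 1), λ = 1 (multiplicity 1)

image of 1: 1
image of x: (1/2)x + 1
image of x^2: (1/4)x^2 + 2x + 1
image of x^3: (1/8)x^3 + 3x^2 + 3x + 1
image of x^4: (1/16)x^4 + 4x^3 + 6x^2 + 4x + 1
image of x^5: (1/32)x^5 + 5x^4 + 10x^3 + 10x^2 + 5x + 1
image of x^6: (1/64)x^6 + 6x^5 + 15x^4 + 20x^3 + 15x^2 + 6x + 1
the matrix is upper triangular; its diagonal is (1, 1/2, 1/4, 1/8, 1/16, 1/32, 1/64)
for a triangular matrix the eigenvalues are the diagonal entries, with algebraic multiplicity their repetition count


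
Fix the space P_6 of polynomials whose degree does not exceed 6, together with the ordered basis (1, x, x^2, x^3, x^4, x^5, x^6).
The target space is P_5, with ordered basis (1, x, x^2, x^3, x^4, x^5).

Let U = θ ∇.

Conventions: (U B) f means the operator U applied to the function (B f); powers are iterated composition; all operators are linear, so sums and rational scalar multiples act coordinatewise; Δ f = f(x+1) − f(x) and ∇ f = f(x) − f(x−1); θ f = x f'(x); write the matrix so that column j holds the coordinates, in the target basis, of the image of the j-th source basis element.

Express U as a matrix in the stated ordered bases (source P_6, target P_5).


image of 1: 0
image of x: 0
image of x^2: 2x
image of x^3: 6x^2 - 3x
image of x^4: 12x^3 - 12x^2 + 4x
image of x^5: 20x^4 - 30x^3 + 20x^2 - 5x
image of x^6: 30x^5 - 60x^4 + 60x^3 - 30x^2 + 6x
each image's coordinates form column j of the matrix

the matrix is [[0, 0, 0, 0, 0, 0, 0]; [0, 0, 2, -3, 4, -5, 6]; [0, 0, 0, 6, -12, 20, -30]; [0, 0, 0, 0, 12, -30, 60]; [0, 0, 0, 0, 0, 20, -60]; [0, 0, 0, 0, 0, 0, 30]] (rows listed top to bottom)


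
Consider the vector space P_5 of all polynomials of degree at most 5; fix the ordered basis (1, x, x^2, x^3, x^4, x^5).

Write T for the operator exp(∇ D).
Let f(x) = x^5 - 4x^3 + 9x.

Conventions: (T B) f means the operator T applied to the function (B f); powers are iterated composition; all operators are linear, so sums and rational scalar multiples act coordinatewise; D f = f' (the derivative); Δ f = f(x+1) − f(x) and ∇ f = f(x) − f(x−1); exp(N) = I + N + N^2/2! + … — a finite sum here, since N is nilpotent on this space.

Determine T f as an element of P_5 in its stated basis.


order-1 term: 20x^3 - 30x^2 - 4x + 7
order-2 term: 60x - 60
the series for exp(∇ D) f terminates at order 2
exp(∇ D) f = x^5 + 16x^3 - 30x^2 + 65x - 53

g(x) = x^5 + 16x^3 - 30x^2 + 65x - 53


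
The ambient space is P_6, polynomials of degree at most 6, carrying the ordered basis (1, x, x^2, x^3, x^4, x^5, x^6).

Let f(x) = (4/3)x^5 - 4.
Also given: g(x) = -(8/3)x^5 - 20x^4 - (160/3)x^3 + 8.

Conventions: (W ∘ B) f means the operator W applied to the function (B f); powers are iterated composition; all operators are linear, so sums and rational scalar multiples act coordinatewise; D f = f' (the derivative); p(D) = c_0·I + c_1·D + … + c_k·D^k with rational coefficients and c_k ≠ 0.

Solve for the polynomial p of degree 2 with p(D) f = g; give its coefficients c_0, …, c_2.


D^0 f = (4/3)x^5 - 4
D^1 f = (20/3)x^4
D^2 f = (80/3)x^3
matching coefficients of g against c_0 f + c_1 Df + … from the top degree down determines the c_i
solution: c_0 = -2, c_1 = -3, c_2 = -2

c_0 = -2, c_1 = -3, c_2 = -2


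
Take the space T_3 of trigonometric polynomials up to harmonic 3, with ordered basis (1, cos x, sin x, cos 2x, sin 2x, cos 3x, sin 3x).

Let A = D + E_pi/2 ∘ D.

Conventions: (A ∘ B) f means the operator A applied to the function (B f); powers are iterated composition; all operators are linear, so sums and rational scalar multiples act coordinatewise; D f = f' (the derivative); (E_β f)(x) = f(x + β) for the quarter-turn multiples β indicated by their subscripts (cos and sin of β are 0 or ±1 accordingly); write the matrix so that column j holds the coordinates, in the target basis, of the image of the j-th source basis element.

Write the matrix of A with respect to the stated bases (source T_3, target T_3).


image of 1: 0
image of cos x: -cos x - sin x
image of sin x: cos x - sin x
image of cos 2x: 0
image of sin 2x: 0
image of cos 3x: 3cos 3x - 3sin 3x
image of sin 3x: 3cos 3x + 3sin 3x
each image's coordinates form column j of the matrix

the matrix is [[0, 0, 0, 0, 0, 0, 0]; [0, -1, 1, 0, 0, 0, 0]; [0, -1, -1, 0, 0, 0, 0]; [0, 0, 0, 0, 0, 0, 0]; [0, 0, 0, 0, 0, 0, 0]; [0, 0, 0, 0, 0, 3, 3]; [0, 0, 0, 0, 0, -3, 3]] (rows listed top to bottom)


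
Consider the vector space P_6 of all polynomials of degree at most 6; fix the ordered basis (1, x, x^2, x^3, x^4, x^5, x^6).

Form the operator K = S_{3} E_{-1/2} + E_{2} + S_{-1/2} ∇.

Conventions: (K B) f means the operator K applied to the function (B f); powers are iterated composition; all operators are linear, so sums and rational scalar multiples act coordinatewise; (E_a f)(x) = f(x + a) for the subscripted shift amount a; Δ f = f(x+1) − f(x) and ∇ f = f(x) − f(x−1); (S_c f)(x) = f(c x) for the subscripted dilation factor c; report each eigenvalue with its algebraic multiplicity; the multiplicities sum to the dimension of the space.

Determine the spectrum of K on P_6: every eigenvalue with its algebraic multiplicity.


λ = 2 (multiplicity 1), λ = 4 (multiplicity 1), λ = 10 (multiplicity 1), λ = 28 (multiplicity 1), λ = 82 (multiplicity 1), λ = 244 (multiplicity 1), λ = 730 (multiplicity 1)

image of 1: 2
image of x: 4x + 5/2
image of x^2: 10x^2 + 13/4
image of x^3: 28x^3 - (27/4)x^2 + (63/4)x + 71/8
image of x^4: 82x^4 - (93/2)x^3 + 36x^2 + (57/2)x + 241/16
image of x^5: 244x^5 - (3075/16)x^4 + (435/4)x^3 + (285/4)x^2 + (1335/16)x + 1055/32
image of x^6: 730x^6 - (11475/16)x^5 + (5805/16)x^4 + 90x^3 + (3915/16)x^2 + (3015/16)x + 4033/64
the matrix is upper triangular; its diagonal is (2, 4, 10, 28, 82, 244, 730)
for a triangular matrix the eigenvalues are the diagonal entries, with algebraic multiplicity their repetition count


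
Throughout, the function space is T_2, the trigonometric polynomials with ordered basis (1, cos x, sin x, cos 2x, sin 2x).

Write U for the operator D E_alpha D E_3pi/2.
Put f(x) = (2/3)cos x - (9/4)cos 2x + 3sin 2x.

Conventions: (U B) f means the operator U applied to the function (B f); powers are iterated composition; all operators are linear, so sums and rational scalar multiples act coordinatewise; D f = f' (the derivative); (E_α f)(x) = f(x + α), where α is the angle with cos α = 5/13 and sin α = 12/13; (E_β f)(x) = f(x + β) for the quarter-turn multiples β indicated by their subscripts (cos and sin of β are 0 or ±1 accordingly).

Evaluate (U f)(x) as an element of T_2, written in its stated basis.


E_3pi/2 f = (2/3)sin x + (9/4)cos 2x - 3sin 2x
D E_3pi/2 f = (2/3)cos x - 6cos 2x - (9/2)sin 2x
E_alpha D E_3pi/2 f = (10/39)cos x - (8/13)sin x + (174/169)cos 2x + (2511/338)sin 2x
D (E_alpha D E_3pi/2) f = -(8/13)cos x - (10/39)sin x + (2511/169)cos 2x - (348/169)sin 2x

the image equals g(x) = -(8/13)cos x - (10/39)sin x + (2511/169)cos 2x - (348/169)sin 2x


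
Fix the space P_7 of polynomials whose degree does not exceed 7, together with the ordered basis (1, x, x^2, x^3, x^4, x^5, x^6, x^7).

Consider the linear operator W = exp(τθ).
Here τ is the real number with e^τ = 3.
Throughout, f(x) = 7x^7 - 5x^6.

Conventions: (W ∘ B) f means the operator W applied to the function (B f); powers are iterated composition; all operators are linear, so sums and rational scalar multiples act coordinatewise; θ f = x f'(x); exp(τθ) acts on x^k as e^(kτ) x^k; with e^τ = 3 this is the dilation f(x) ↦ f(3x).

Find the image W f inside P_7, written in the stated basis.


exp(τθ) x^k = e^(kτ) x^k; with e^τ = 3 this sends x^k to 3^k x^k
x^6 ↦ 729 x^6
x^7 ↦ 2187 x^7
applying this coordinatewise to f: exp(τθ) f = 15309x^7 - 3645x^6

the result is g(x) = 15309x^7 - 3645x^6
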